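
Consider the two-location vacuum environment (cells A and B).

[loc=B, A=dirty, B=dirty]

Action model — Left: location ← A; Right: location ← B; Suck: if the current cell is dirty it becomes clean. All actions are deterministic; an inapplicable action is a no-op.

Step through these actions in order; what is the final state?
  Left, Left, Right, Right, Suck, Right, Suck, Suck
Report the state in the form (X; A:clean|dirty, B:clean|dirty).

Left (#1): (A; A:dirty, B:dirty)
Left (#2): (A; A:dirty, B:dirty)
Right (#3): (B; A:dirty, B:dirty)
Right (#4): (B; A:dirty, B:dirty)
Suck (#5): (B; A:dirty, B:clean)
Right (#6): (B; A:dirty, B:clean)
Suck (#7): (B; A:dirty, B:clean)
Suck (#8): (B; A:dirty, B:clean)

(B; A:dirty, B:clean)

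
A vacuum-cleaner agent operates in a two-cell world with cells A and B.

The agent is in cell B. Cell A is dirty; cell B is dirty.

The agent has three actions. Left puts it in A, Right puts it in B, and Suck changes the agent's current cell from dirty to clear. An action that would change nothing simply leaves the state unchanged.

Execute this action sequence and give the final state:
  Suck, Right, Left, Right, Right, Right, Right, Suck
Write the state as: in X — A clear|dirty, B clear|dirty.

step 1/8 (Suck): in B — A dirty, B clear
step 2/8 (Right): in B — A dirty, B clear
step 3/8 (Left): in A — A dirty, B clear
step 4/8 (Right): in B — A dirty, B clear
step 5/8 (Right): in B — A dirty, B clear
step 6/8 (Right): in B — A dirty, B clear
step 7/8 (Right): in B — A dirty, B clear
step 8/8 (Suck): in B — A dirty, B clear

in B — A dirty, B clear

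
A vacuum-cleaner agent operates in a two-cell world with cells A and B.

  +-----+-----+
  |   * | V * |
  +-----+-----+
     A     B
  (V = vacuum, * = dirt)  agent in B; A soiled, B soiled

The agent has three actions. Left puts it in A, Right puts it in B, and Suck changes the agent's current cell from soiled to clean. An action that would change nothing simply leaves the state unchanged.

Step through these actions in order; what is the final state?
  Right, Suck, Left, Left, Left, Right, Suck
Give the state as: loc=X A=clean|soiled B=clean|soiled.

loc=B A=soiled B=clean

1. Right → loc=B A=soiled B=soiled
2. Suck → loc=B A=soiled B=clean
3. Left → loc=A A=soiled B=clean
4. Left → loc=A A=soiled B=clean
5. Left → loc=A A=soiled B=clean
6. Right → loc=B A=soiled B=clean
7. Suck → loc=B A=soiled B=clean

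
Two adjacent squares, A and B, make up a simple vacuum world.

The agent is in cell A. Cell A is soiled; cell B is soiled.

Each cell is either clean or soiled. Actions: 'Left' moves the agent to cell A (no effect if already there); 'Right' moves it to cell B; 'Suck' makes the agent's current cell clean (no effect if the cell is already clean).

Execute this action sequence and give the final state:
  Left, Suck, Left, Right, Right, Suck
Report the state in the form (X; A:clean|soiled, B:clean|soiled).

1) do Left; now (A; A:soiled, B:soiled)
2) do Suck; now (A; A:clean, B:soiled)
3) do Left; now (A; A:clean, B:soiled)
4) do Right; now (B; A:clean, B:soiled)
5) do Right; now (B; A:clean, B:soiled)
6) do Suck; now (B; A:clean, B:clean)

(B; A:clean, B:clean)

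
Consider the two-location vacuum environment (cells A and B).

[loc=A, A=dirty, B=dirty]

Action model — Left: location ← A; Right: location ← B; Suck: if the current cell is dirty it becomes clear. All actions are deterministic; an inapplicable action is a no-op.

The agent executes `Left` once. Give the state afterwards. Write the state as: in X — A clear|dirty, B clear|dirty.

in A — A dirty, B dirty

start: in A — A dirty, B dirty
1. Left → in A — A dirty, B dirty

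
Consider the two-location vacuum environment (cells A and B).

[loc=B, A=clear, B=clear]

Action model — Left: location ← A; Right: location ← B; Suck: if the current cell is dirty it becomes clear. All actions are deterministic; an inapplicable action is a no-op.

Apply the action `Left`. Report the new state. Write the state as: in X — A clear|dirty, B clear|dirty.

in A — A clear, B clear

start: in B — A clear, B clear
1) do Left; now in A — A clear, B clear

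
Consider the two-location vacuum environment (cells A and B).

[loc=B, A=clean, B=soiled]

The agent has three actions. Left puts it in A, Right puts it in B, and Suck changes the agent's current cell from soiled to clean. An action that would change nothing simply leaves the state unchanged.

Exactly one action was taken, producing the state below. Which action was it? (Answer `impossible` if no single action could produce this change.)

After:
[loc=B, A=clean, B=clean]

try  Left: <A|clean|soiled>
try Right: <B|clean|soiled>
try  Suck: <B|clean|clean>  ← match

Suck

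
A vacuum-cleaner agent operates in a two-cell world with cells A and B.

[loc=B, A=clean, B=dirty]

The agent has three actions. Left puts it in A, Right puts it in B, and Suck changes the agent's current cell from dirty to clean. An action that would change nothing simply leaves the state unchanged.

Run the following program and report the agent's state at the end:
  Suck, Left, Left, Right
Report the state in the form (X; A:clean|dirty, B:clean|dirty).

[1] after Suck: (B; A:clean, B:clean)
[2] after Left: (A; A:clean, B:clean)
[3] after Left: (A; A:clean, B:clean)
[4] after Right: (B; A:clean, B:clean)

(B; A:clean, B:clean)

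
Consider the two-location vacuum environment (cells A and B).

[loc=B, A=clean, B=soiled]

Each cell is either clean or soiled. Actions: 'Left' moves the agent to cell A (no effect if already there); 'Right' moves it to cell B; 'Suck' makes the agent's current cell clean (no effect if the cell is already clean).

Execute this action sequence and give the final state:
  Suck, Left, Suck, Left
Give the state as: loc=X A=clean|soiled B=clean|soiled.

1. Suck → loc=B A=clean B=clean
2. Left → loc=A A=clean B=clean
3. Suck → loc=A A=clean B=clean
4. Left → loc=A A=clean B=clean

loc=A A=clean B=clean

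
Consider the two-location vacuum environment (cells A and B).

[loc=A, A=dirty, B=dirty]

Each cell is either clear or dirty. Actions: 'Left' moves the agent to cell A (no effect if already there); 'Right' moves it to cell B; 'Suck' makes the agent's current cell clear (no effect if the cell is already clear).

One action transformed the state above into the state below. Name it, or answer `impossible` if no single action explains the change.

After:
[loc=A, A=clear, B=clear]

impossible

try  Left: in A — A dirty, B dirty
try Right: in B — A dirty, B dirty
try  Suck: in A — A clear, B dirty
no single action produces the after-state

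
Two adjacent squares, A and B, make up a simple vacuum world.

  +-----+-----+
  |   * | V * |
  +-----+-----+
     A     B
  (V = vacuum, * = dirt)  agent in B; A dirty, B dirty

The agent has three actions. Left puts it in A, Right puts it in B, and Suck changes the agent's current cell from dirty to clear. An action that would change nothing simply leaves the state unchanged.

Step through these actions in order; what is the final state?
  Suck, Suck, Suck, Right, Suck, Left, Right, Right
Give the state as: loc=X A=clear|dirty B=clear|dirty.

step 1/8 (Suck): loc=B A=dirty B=clear
step 2/8 (Suck): loc=B A=dirty B=clear
step 3/8 (Suck): loc=B A=dirty B=clear
step 4/8 (Right): loc=B A=dirty B=clear
step 5/8 (Suck): loc=B A=dirty B=clear
step 6/8 (Left): loc=A A=dirty B=clear
step 7/8 (Right): loc=B A=dirty B=clear
step 8/8 (Right): loc=B A=dirty B=clear

loc=B A=dirty B=clear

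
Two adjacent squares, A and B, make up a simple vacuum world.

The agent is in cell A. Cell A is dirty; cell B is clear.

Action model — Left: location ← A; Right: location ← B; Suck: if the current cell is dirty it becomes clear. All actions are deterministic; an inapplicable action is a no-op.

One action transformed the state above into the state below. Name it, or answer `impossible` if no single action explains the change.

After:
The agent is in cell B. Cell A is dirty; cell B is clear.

Right

try  Left: <A|dirty|clear>
try Right: <B|dirty|clear>  ← match
try  Suck: <A|clear|clear>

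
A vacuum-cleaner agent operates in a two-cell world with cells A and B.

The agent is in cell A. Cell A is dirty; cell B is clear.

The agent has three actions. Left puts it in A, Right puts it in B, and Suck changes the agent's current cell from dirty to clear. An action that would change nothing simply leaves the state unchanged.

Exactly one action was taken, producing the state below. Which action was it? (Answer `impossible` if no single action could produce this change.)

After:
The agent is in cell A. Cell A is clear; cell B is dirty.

try  Left: <A|dirty|clear>
try Right: <B|dirty|clear>
try  Suck: <A|clear|clear>
no single action produces the after-state

impossible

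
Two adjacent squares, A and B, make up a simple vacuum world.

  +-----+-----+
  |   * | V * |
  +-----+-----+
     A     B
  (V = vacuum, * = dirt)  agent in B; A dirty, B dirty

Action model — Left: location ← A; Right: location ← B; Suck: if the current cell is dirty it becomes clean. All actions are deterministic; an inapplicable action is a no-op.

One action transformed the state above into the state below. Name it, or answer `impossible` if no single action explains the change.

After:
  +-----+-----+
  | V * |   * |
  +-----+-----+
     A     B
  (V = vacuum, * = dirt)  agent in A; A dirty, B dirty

Left

try  Left: (A; A:dirty, B:dirty)  ← match
try Right: (B; A:dirty, B:dirty)
try  Suck: (B; A:dirty, B:clean)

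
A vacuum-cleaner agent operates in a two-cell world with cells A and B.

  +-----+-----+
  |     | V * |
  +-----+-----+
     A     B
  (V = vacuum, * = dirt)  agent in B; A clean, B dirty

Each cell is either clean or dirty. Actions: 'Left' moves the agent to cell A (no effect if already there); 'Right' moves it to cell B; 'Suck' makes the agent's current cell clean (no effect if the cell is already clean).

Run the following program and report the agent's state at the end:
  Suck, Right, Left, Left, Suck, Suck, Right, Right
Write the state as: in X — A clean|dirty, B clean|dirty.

Suck (#1): in B — A clean, B clean
Right (#2): in B — A clean, B clean
Left (#3): in A — A clean, B clean
Left (#4): in A — A clean, B clean
Suck (#5): in A — A clean, B clean
Suck (#6): in A — A clean, B clean
Right (#7): in B — A clean, B clean
Right (#8): in B — A clean, B clean

in B — A clean, B clean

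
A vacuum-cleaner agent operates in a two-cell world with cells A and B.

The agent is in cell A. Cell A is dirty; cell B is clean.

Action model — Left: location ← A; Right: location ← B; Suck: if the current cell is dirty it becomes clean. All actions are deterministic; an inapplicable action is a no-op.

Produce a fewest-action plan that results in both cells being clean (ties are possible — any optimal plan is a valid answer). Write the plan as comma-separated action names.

Suck

Suck (#1): loc=A A=clean B=clean
min 1: A is dirty, one Suck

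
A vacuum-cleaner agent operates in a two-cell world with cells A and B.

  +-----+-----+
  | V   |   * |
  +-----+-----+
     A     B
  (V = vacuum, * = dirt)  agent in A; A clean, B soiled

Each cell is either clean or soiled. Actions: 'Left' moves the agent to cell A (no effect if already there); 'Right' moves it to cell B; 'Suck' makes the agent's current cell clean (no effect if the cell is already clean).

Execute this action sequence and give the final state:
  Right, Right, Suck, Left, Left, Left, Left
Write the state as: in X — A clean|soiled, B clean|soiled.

in A — A clean, B clean

1) do Right; now in B — A clean, B soiled
2) do Right; now in B — A clean, B soiled
3) do Suck; now in B — A clean, B clean
4) do Left; now in A — A clean, B clean
5) do Left; now in A — A clean, B clean
6) do Left; now in A — A clean, B clean
7) do Left; now in A — A clean, B clean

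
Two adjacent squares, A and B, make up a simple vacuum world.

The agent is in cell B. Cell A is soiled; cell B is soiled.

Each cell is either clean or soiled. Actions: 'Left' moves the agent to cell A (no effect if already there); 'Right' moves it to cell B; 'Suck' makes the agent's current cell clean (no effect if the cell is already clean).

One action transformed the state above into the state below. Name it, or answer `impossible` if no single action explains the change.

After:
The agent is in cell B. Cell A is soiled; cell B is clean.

try  Left: in A — A soiled, B soiled
try Right: in B — A soiled, B soiled
try  Suck: in B — A soiled, B clean  ← match

Suck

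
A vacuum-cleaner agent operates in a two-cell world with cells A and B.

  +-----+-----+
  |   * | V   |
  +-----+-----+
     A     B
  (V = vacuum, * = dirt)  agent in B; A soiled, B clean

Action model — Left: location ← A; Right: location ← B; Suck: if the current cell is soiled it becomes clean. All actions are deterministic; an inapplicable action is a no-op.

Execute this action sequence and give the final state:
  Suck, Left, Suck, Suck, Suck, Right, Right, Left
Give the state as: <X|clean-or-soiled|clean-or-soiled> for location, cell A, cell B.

<A|clean|clean>

Suck (#1): <B|soiled|clean>
Left (#2): <A|soiled|clean>
Suck (#3): <A|clean|clean>
Suck (#4): <A|clean|clean>
Suck (#5): <A|clean|clean>
Right (#6): <B|clean|clean>
Right (#7): <B|clean|clean>
Left (#8): <A|clean|clean>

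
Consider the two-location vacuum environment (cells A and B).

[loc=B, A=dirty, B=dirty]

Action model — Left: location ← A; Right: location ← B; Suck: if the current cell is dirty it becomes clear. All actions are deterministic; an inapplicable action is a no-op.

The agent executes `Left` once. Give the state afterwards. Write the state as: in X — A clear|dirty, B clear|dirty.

in A — A dirty, B dirty

start: in B — A dirty, B dirty
step 1/1 (Left): in A — A dirty, B dirty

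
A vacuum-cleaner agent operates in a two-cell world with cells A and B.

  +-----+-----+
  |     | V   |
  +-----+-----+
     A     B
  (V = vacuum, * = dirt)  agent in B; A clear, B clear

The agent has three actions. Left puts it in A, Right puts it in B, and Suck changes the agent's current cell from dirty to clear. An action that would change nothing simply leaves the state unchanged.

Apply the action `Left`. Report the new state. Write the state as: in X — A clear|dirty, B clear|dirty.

start: in B — A clear, B clear
Left (#1): in A — A clear, B clear

in A — A clear, B clear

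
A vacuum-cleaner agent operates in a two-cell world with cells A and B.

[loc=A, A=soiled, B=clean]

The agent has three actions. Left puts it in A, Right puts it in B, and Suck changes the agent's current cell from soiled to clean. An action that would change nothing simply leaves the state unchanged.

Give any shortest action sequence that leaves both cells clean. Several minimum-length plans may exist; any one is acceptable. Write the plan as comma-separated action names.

1. Suck → <A|clean|clean>
min 1: A is soiled, one Suck

Suck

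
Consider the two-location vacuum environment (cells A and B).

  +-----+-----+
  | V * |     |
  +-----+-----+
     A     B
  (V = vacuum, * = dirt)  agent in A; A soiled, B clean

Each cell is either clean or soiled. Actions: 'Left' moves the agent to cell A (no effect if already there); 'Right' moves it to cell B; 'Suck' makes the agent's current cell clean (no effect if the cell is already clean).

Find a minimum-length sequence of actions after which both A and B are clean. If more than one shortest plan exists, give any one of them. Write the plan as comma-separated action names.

1) do Suck; now (A; A:clean, B:clean)
min 1: A is soiled, one Suck

Suck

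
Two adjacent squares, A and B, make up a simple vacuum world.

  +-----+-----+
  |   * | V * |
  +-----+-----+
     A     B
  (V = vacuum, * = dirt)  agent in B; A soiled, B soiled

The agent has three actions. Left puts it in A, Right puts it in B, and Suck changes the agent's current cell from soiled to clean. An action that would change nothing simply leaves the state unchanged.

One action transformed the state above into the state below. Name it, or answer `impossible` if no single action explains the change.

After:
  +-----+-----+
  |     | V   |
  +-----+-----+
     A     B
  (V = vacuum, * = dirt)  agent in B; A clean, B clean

try  Left: (A; A:soiled, B:soiled)
try Right: (B; A:soiled, B:soiled)
try  Suck: (B; A:soiled, B:clean)
no single action produces the after-state

impossible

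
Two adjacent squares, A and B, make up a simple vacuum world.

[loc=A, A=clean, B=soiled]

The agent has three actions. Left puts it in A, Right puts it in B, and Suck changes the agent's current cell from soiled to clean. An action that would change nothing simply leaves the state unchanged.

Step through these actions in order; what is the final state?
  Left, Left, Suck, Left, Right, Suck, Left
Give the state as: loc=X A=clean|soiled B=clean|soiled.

loc=A A=clean B=clean

1. Left → loc=A A=clean B=soiled
2. Left → loc=A A=clean B=soiled
3. Suck → loc=A A=clean B=soiled
4. Left → loc=A A=clean B=soiled
5. Right → loc=B A=clean B=soiled
6. Suck → loc=B A=clean B=clean
7. Left → loc=A A=clean B=clean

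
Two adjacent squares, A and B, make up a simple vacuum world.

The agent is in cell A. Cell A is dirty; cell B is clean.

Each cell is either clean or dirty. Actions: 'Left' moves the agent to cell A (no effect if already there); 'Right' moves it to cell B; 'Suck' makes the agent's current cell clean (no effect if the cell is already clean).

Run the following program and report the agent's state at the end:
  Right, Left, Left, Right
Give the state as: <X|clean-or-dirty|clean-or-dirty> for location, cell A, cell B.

Right (#1): <B|dirty|clean>
Left (#2): <A|dirty|clean>
Left (#3): <A|dirty|clean>
Right (#4): <B|dirty|clean>

<B|dirty|clean>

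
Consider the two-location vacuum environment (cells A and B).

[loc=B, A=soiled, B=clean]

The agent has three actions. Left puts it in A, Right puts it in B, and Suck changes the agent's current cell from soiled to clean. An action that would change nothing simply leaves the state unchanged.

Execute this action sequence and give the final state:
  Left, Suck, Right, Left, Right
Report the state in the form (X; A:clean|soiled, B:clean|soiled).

(B; A:clean, B:clean)

Left (#1): (A; A:soiled, B:clean)
Suck (#2): (A; A:clean, B:clean)
Right (#3): (B; A:clean, B:clean)
Left (#4): (A; A:clean, B:clean)
Right (#5): (B; A:clean, B:clean)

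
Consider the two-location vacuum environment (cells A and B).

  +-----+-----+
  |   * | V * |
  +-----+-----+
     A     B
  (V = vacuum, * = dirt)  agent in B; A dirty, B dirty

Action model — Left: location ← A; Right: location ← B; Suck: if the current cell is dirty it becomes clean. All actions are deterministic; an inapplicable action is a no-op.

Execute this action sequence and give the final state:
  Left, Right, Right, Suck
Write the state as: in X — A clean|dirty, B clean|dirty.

in B — A dirty, B clean

[1] after Left: in A — A dirty, B dirty
[2] after Right: in B — A dirty, B dirty
[3] after Right: in B — A dirty, B dirty
[4] after Suck: in B — A dirty, B clean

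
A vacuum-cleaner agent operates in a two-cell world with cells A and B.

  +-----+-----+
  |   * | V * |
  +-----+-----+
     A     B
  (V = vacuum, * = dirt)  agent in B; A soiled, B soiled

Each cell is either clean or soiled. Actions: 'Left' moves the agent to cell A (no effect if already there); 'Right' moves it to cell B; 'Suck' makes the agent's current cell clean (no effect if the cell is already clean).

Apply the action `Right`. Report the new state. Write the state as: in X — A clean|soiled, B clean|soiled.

start: in B — A soiled, B soiled
[1] after Right: in B — A soiled, B soiled

in B — A soiled, B soiled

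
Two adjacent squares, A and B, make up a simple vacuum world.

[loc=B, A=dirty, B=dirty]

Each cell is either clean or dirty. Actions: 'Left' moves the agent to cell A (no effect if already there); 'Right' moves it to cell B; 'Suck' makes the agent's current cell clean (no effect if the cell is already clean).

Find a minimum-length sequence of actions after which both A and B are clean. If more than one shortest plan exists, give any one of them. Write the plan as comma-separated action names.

Suck, Left, Suck

[1] after Suck: loc=B A=dirty B=clean
[2] after Left: loc=A A=dirty B=clean
[3] after Suck: loc=A A=clean B=clean
min 3: Suck B + move + Suck A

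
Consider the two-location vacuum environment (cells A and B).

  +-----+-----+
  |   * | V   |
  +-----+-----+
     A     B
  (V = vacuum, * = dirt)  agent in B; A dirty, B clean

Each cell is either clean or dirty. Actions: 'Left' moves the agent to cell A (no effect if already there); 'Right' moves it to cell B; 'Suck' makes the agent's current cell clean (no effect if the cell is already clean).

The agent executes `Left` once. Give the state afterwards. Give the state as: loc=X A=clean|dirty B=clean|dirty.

start: loc=B A=dirty B=clean
Left (#1): loc=A A=dirty B=clean

loc=A A=dirty B=clean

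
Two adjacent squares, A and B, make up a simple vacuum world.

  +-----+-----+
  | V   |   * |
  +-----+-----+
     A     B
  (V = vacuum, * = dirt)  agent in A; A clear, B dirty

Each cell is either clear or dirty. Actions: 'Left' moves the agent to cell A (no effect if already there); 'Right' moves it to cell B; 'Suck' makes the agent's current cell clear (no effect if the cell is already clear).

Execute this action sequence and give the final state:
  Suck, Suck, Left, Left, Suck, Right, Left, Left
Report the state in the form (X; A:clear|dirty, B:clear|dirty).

t=1 Suck ⇒ (A; A:clear, B:dirty)
t=2 Suck ⇒ (A; A:clear, B:dirty)
t=3 Left ⇒ (A; A:clear, B:dirty)
t=4 Left ⇒ (A; A:clear, B:dirty)
t=5 Suck ⇒ (A; A:clear, B:dirty)
t=6 Right ⇒ (B; A:clear, B:dirty)
t=7 Left ⇒ (A; A:clear, B:dirty)
t=8 Left ⇒ (A; A:clear, B:dirty)

(A; A:clear, B:dirty)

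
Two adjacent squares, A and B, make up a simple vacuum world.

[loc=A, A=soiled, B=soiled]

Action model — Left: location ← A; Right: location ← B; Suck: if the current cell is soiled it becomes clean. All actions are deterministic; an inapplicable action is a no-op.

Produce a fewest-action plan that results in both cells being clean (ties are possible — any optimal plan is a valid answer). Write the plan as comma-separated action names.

Suck, Right, Suck

t=1 Suck ⇒ <A|clean|soiled>
t=2 Right ⇒ <B|clean|soiled>
t=3 Suck ⇒ <B|clean|clean>
min 3: Suck A + move + Suck B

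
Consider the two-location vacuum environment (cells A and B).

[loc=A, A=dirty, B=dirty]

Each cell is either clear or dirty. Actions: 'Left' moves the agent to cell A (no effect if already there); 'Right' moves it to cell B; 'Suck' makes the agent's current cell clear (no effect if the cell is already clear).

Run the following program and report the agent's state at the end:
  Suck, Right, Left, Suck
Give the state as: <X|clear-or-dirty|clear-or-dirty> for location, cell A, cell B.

step 1/4 (Suck): <A|clear|dirty>
step 2/4 (Right): <B|clear|dirty>
step 3/4 (Left): <A|clear|dirty>
step 4/4 (Suck): <A|clear|dirty>

<A|clear|dirty>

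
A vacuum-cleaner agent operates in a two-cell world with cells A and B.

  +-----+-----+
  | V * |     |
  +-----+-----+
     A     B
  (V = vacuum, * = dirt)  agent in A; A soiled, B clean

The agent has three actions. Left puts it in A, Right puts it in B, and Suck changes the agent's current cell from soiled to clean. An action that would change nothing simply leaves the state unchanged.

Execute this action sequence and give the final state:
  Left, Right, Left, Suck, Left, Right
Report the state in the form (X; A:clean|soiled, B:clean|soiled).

(B; A:clean, B:clean)

t=1 Left ⇒ (A; A:soiled, B:clean)
t=2 Right ⇒ (B; A:soiled, B:clean)
t=3 Left ⇒ (A; A:soiled, B:clean)
t=4 Suck ⇒ (A; A:clean, B:clean)
t=5 Left ⇒ (A; A:clean, B:clean)
t=6 Right ⇒ (B; A:clean, B:clean)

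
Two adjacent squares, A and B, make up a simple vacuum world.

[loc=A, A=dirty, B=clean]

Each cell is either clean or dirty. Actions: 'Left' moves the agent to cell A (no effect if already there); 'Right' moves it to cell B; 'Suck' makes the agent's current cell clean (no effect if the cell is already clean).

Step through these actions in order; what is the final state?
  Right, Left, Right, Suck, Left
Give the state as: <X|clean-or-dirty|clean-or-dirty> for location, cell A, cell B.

step 1/5 (Right): <B|dirty|clean>
step 2/5 (Left): <A|dirty|clean>
step 3/5 (Right): <B|dirty|clean>
step 4/5 (Suck): <B|dirty|clean>
step 5/5 (Left): <A|dirty|clean>

<A|dirty|clean>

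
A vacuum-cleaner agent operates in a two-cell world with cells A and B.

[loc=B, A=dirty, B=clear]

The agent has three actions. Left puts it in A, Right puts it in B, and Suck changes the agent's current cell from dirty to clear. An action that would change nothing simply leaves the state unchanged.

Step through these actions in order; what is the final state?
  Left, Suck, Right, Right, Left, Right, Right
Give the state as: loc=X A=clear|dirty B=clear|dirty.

loc=B A=clear B=clear

t=1 Left ⇒ loc=A A=dirty B=clear
t=2 Suck ⇒ loc=A A=clear B=clear
t=3 Right ⇒ loc=B A=clear B=clear
t=4 Right ⇒ loc=B A=clear B=clear
t=5 Left ⇒ loc=A A=clear B=clear
t=6 Right ⇒ loc=B A=clear B=clear
t=7 Right ⇒ loc=B A=clear B=clear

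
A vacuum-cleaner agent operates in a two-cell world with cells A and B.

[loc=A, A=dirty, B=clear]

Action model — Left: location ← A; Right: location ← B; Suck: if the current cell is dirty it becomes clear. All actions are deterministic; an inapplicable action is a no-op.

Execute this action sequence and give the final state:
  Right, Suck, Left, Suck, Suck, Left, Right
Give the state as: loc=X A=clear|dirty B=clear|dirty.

step 1/7 (Right): loc=B A=dirty B=clear
step 2/7 (Suck): loc=B A=dirty B=clear
step 3/7 (Left): loc=A A=dirty B=clear
step 4/7 (Suck): loc=A A=clear B=clear
step 5/7 (Suck): loc=A A=clear B=clear
step 6/7 (Left): loc=A A=clear B=clear
step 7/7 (Right): loc=B A=clear B=clear

loc=B A=clear B=clear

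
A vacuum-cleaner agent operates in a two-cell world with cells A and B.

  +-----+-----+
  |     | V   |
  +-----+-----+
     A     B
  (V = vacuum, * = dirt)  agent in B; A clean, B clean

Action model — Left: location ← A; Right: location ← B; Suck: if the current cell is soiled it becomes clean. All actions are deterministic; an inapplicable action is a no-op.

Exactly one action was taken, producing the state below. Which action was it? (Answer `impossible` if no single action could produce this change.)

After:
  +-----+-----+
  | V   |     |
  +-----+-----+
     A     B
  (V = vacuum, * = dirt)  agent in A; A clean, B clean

Left

try  Left: loc=A A=clean B=clean  ← match
try Right: loc=B A=clean B=clean
try  Suck: loc=B A=clean B=clean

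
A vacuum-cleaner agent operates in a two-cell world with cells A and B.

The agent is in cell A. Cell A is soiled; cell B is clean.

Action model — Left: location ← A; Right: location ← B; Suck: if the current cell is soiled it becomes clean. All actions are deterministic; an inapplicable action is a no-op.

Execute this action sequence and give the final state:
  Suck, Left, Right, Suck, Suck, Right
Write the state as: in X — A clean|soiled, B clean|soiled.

[1] after Suck: in A — A clean, B clean
[2] after Left: in A — A clean, B clean
[3] after Right: in B — A clean, B clean
[4] after Suck: in B — A clean, B clean
[5] after Suck: in B — A clean, B clean
[6] after Right: in B — A clean, B clean

in B — A clean, B clean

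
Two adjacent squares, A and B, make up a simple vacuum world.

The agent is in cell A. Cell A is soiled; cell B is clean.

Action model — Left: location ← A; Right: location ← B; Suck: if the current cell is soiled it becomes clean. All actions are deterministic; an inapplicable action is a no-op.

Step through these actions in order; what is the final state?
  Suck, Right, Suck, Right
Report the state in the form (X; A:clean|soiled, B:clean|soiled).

(B; A:clean, B:clean)

[1] after Suck: (A; A:clean, B:clean)
[2] after Right: (B; A:clean, B:clean)
[3] after Suck: (B; A:clean, B:clean)
[4] after Right: (B; A:clean, B:clean)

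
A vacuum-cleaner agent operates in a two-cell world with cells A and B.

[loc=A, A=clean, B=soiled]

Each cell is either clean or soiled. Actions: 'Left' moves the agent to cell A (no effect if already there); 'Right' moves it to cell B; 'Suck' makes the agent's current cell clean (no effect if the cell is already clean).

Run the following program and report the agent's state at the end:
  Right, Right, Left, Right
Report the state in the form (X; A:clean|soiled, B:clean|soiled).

[1] after Right: (B; A:clean, B:soiled)
[2] after Right: (B; A:clean, B:soiled)
[3] after Left: (A; A:clean, B:soiled)
[4] after Right: (B; A:clean, B:soiled)

(B; A:clean, B:soiled)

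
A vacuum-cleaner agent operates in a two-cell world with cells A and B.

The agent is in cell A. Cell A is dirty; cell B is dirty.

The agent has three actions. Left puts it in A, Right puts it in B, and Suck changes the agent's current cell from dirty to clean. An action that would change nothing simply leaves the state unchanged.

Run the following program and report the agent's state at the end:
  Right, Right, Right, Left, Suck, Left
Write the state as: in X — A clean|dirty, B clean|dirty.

in A — A clean, B dirty

1) do Right; now in B — A dirty, B dirty
2) do Right; now in B — A dirty, B dirty
3) do Right; now in B — A dirty, B dirty
4) do Left; now in A — A dirty, B dirty
5) do Suck; now in A — A clean, B dirty
6) do Left; now in A — A clean, B dirty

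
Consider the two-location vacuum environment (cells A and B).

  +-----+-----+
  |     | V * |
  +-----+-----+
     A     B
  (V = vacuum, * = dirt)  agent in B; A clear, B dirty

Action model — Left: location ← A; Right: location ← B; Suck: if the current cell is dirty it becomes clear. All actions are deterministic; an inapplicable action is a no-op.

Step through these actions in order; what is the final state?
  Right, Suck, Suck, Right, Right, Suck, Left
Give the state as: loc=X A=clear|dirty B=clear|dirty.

1. Right → loc=B A=clear B=dirty
2. Suck → loc=B A=clear B=clear
3. Suck → loc=B A=clear B=clear
4. Right → loc=B A=clear B=clear
5. Right → loc=B A=clear B=clear
6. Suck → loc=B A=clear B=clear
7. Left → loc=A A=clear B=clear

loc=A A=clear B=clear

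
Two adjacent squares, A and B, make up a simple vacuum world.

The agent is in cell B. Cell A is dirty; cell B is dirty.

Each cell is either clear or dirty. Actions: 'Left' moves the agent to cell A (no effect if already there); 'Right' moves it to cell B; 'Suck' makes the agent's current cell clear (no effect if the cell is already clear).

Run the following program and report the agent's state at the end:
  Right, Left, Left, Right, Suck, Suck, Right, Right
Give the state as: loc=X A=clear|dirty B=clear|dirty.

t=1 Right ⇒ loc=B A=dirty B=dirty
t=2 Left ⇒ loc=A A=dirty B=dirty
t=3 Left ⇒ loc=A A=dirty B=dirty
t=4 Right ⇒ loc=B A=dirty B=dirty
t=5 Suck ⇒ loc=B A=dirty B=clear
t=6 Suck ⇒ loc=B A=dirty B=clear
t=7 Right ⇒ loc=B A=dirty B=clear
t=8 Right ⇒ loc=B A=dirty B=clear

loc=B A=dirty B=clear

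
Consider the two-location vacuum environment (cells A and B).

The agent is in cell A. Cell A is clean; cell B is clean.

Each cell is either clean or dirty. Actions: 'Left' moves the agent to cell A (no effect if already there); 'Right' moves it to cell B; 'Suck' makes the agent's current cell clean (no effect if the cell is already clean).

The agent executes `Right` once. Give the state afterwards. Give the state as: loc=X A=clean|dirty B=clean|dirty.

start: loc=A A=clean B=clean
t=1 Right ⇒ loc=B A=clean B=clean

loc=B A=clean B=clean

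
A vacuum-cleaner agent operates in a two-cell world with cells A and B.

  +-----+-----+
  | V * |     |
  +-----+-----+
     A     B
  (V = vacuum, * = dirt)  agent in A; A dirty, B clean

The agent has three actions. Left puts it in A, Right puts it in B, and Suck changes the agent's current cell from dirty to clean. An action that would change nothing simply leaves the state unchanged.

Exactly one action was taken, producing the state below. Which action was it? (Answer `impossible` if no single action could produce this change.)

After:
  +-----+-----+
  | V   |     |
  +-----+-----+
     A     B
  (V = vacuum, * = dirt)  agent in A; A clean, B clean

Suck

try  Left: in A — A dirty, B clean
try Right: in B — A dirty, B clean
try  Suck: in A — A clean, B clean  ← match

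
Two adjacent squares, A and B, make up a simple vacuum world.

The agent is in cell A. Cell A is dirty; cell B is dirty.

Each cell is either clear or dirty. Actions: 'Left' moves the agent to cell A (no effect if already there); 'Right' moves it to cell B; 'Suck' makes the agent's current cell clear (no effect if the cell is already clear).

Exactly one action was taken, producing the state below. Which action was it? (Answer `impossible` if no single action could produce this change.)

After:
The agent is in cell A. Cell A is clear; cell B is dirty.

Suck

try  Left: <A|dirty|dirty>
try Right: <B|dirty|dirty>
try  Suck: <A|clear|dirty>  ← match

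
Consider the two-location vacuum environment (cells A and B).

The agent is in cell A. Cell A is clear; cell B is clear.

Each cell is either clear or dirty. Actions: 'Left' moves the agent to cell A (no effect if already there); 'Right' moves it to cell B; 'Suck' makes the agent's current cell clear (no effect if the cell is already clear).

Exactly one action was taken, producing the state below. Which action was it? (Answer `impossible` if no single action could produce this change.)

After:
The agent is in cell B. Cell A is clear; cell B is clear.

Right

try  Left: <A|clear|clear>
try Right: <B|clear|clear>  ← match
try  Suck: <A|clear|clear>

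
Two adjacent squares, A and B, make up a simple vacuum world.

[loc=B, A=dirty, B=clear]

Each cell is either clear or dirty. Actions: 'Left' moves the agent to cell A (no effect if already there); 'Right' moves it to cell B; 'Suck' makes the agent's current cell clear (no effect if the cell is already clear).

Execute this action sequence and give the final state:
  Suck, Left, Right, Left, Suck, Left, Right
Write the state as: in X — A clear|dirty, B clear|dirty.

in B — A clear, B clear

step 1/7 (Suck): in B — A dirty, B clear
step 2/7 (Left): in A — A dirty, B clear
step 3/7 (Right): in B — A dirty, B clear
step 4/7 (Left): in A — A dirty, B clear
step 5/7 (Suck): in A — A clear, B clear
step 6/7 (Left): in A — A clear, B clear
step 7/7 (Right): in B — A clear, B clear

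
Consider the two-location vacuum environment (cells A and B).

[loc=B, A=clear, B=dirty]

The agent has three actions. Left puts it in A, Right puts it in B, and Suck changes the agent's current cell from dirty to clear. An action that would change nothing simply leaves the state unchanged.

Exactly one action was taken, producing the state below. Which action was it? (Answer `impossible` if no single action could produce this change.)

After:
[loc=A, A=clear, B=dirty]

try  Left: <A|clear|dirty>  ← match
try Right: <B|clear|dirty>
try  Suck: <B|clear|clear>

Left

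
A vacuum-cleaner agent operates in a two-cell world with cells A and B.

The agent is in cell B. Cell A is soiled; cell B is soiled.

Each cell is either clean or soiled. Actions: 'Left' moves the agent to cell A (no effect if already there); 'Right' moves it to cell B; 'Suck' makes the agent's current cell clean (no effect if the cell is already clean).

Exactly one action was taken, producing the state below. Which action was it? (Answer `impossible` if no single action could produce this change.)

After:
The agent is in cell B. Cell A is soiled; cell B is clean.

Suck

try  Left: <A|soiled|soiled>
try Right: <B|soiled|soiled>
try  Suck: <B|soiled|clean>  ← match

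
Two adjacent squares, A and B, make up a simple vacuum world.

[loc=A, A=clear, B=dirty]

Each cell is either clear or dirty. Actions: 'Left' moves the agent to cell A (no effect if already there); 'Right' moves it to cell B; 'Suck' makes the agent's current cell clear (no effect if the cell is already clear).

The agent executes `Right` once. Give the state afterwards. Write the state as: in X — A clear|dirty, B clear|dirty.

start: in A — A clear, B dirty
step 1/1 (Right): in B — A clear, B dirty

in B — A clear, B dirty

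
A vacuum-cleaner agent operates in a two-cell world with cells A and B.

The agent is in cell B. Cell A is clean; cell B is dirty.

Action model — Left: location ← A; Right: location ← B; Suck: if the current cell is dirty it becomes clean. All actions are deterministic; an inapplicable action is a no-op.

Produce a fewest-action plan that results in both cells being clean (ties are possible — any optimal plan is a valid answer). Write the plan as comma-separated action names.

step 1/1 (Suck): <B|clean|clean>
min 1: B is dirty, one Suck

Suck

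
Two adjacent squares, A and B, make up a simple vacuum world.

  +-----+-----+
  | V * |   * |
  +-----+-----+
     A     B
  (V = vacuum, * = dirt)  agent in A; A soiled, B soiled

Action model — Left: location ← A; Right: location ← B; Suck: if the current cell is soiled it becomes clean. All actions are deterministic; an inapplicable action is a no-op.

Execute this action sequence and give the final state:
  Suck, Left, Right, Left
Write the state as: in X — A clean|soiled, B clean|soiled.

Suck (#1): in A — A clean, B soiled
Left (#2): in A — A clean, B soiled
Right (#3): in B — A clean, B soiled
Left (#4): in A — A clean, B soiled

in A — A clean, B soiled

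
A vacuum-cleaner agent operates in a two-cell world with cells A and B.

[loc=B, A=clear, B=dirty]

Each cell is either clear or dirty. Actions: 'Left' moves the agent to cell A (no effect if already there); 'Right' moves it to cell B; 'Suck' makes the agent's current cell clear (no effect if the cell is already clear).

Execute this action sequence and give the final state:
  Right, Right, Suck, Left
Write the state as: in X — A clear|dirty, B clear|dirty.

step 1/4 (Right): in B — A clear, B dirty
step 2/4 (Right): in B — A clear, B dirty
step 3/4 (Suck): in B — A clear, B clear
step 4/4 (Left): in A — A clear, B clear

in A — A clear, B clear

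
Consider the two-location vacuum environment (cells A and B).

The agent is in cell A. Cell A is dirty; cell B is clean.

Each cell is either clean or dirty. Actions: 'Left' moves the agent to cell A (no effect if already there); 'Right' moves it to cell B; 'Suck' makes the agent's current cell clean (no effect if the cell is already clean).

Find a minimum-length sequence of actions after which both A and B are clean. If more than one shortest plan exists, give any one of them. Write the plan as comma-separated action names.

step 1/1 (Suck): in A — A clean, B clean
min 1: A is dirty, one Suck

Suck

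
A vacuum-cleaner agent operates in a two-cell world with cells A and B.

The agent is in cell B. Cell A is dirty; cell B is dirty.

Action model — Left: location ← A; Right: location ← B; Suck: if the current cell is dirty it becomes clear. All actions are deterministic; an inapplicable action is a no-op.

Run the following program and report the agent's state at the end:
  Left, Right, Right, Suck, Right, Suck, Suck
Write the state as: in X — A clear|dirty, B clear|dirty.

1. Left → in A — A dirty, B dirty
2. Right → in B — A dirty, B dirty
3. Right → in B — A dirty, B dirty
4. Suck → in B — A dirty, B clear
5. Right → in B — A dirty, B clear
6. Suck → in B — A dirty, B clear
7. Suck → in B — A dirty, B clear

in B — A dirty, B clear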